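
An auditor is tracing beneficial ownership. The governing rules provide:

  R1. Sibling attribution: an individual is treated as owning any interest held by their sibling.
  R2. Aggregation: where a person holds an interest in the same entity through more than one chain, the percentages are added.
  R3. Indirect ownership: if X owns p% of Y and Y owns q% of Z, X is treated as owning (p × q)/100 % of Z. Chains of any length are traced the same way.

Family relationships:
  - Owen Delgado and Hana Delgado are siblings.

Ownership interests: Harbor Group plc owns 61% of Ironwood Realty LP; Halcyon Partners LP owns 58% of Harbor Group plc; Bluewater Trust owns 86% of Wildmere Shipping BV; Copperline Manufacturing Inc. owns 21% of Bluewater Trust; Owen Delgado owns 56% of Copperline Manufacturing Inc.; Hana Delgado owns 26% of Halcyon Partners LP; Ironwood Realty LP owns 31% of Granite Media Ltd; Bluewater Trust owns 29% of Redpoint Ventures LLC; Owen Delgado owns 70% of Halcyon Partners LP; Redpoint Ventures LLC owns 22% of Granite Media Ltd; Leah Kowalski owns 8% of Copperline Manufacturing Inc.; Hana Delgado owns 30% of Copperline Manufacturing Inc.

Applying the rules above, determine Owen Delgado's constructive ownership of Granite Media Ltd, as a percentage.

By sibling attribution (R1), Owen Delgado is treated as also owning Hana Delgado's interest in Copperline Manufacturing Inc, giving 56% + 30% = 86%.
By sibling attribution (R1), Owen Delgado is treated as also owning Hana Delgado's interest in Halcyon Partners LP, giving 70% + 26% = 96%.
Chain via Copperline Manufacturing Inc. → Bluewater Trust → Redpoint Ventures LLC (R3): 86% × 21% × 29% × 22% = 1.152228% of Granite Media Ltd.
Chain via Halcyon Partners LP → Harbor Group plc → Ironwood Realty LP (R3): 96% × 58% × 61% × 31% = 10.529088% of Granite Media Ltd.
Aggregating (R2): 1.152228% + 10.529088% = 11.681316%.

11.681316%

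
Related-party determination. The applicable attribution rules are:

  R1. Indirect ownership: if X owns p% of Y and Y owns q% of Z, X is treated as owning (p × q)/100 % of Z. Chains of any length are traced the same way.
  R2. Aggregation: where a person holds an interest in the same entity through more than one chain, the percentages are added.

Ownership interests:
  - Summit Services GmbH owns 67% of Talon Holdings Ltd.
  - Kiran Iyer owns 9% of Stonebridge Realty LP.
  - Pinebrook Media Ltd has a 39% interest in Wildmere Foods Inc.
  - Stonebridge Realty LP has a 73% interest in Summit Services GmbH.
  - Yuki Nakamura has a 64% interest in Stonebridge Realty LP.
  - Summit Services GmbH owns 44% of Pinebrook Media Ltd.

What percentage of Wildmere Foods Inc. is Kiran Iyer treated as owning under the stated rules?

1.127412%

Chain via Stonebridge Realty LP → Summit Services GmbH → Pinebrook Media Ltd (R1): 9% × 73% × 44% × 39% = 1.127412% of Wildmere Foods Inc.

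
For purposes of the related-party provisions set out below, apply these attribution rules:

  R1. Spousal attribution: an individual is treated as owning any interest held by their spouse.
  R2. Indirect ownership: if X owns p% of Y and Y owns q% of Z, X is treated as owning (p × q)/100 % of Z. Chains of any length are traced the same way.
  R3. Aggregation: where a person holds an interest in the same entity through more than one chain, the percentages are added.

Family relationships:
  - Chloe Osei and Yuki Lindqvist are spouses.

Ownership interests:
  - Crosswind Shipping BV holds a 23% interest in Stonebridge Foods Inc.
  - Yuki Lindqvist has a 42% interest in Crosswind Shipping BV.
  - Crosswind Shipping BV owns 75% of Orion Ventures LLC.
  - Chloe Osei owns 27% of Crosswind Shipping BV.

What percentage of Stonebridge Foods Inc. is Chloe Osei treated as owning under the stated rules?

15.87%

By spousal attribution (R1), Chloe Osei is treated as also owning Yuki Lindqvist's interest in Crosswind Shipping BV, giving 27% + 42% = 69%.
Chain via Crosswind Shipping BV (R2): 69% × 23% = 15.87% of Stonebridge Foods Inc.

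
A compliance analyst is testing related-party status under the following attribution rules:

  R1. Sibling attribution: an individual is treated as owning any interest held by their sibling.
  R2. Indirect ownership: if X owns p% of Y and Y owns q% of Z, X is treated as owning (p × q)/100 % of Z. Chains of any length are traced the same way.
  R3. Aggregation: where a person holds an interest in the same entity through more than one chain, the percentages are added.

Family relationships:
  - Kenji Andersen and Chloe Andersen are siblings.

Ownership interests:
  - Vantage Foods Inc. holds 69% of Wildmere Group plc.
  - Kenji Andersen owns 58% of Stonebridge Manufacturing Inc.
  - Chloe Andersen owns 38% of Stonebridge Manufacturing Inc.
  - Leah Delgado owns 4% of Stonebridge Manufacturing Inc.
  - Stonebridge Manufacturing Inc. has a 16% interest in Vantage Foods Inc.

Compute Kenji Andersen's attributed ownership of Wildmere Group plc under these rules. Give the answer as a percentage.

10.5984%

By sibling attribution (R1), Kenji Andersen is treated as also owning Chloe Andersen's interest in Stonebridge Manufacturing Inc, giving 58% + 38% = 96%.
Chain via Stonebridge Manufacturing Inc. → Vantage Foods Inc. (R2): 96% × 16% × 69% = 10.5984% of Wildmere Group plc.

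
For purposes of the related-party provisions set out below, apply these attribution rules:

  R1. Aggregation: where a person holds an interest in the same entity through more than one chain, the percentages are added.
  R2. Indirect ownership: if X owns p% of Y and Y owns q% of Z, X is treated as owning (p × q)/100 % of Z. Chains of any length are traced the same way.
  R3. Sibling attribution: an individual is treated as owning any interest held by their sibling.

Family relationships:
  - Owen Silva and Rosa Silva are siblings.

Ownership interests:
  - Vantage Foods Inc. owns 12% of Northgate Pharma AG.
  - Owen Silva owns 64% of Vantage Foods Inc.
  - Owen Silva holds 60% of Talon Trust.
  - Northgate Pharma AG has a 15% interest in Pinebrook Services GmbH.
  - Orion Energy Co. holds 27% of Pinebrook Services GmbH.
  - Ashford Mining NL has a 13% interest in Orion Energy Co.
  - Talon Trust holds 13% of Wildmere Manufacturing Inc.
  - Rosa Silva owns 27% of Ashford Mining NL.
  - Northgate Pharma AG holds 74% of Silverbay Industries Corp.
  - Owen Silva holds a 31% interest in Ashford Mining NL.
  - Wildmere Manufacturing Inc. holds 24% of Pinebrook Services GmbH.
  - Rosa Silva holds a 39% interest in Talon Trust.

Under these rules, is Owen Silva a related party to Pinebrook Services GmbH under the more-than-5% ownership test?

Yes

By sibling attribution (R3), Owen Silva is treated as also owning Rosa Silva's interest in Ashford Mining NL, giving 31% + 27% = 58%.
By sibling attribution (R3), Owen Silva is treated as also owning Rosa Silva's interest in Talon Trust, giving 60% + 39% = 99%.
Chain via Ashford Mining NL → Orion Energy Co. (R2): 58% × 13% × 27% = 2.0358% of Pinebrook Services GmbH.
Chain via Talon Trust → Wildmere Manufacturing Inc. (R2): 99% × 13% × 24% = 3.0888% of Pinebrook Services GmbH.
Chain via Vantage Foods Inc. → Northgate Pharma AG (R2): 64% × 12% × 15% = 1.152% of Pinebrook Services GmbH.
Aggregating (R1): 2.0358% + 3.0888% + 1.152% = 6.2766%.
6.2766% exceeds the 5% threshold, so Owen is a related party to Pinebrook Services GmbH.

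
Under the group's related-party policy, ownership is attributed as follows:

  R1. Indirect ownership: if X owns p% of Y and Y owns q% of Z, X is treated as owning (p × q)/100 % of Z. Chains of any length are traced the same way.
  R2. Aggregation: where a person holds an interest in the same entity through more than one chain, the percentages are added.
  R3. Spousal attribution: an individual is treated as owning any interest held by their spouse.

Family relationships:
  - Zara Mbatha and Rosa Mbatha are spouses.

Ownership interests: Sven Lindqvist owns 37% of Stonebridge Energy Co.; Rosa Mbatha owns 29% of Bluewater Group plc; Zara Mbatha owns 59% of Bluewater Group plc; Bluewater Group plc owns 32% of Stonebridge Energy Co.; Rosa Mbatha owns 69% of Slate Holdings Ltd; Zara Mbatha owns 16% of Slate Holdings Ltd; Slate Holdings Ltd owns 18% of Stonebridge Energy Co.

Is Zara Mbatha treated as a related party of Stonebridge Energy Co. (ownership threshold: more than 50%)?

By spousal attribution (R3), Zara Mbatha is treated as also owning Rosa Mbatha's interest in Slate Holdings Ltd, giving 16% + 69% = 85%.
By spousal attribution (R3), Zara Mbatha is treated as also owning Rosa Mbatha's interest in Bluewater Group plc, giving 59% + 29% = 88%.
Chain via Slate Holdings Ltd (R1): 85% × 18% = 15.3% of Stonebridge Energy Co.
Chain via Bluewater Group plc (R1): 88% × 32% = 28.16% of Stonebridge Energy Co.
Aggregating (R2): 15.3% + 28.16% = 43.46%.
43.46% does not exceed the 50% threshold, so Zara is not a related party to Stonebridge Energy Co.

No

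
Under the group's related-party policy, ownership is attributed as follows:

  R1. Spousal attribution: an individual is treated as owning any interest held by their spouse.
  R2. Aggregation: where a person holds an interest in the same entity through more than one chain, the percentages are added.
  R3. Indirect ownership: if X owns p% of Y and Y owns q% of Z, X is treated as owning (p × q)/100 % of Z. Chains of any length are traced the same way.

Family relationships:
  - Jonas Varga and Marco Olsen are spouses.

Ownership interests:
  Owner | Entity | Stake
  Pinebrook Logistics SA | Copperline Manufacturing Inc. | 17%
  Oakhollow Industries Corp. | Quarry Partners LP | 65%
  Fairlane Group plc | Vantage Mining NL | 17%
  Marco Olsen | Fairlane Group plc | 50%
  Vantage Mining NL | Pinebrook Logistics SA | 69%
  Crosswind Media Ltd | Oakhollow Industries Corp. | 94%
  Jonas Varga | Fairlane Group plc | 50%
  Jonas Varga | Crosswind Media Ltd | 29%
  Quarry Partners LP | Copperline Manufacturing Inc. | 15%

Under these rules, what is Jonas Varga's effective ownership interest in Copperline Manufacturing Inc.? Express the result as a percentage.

4.65195%

By spousal attribution (R1), Jonas Varga is treated as also owning Marco Olsen's interest in Fairlane Group plc, giving 50% + 50% = 100%.
Chain via Fairlane Group plc → Vantage Mining NL → Pinebrook Logistics SA (R3): 100% × 17% × 69% × 17% = 1.9941% of Copperline Manufacturing Inc.
Chain via Crosswind Media Ltd → Oakhollow Industries Corp. → Quarry Partners LP (R3): 29% × 94% × 65% × 15% = 2.65785% of Copperline Manufacturing Inc.
Aggregating (R2): 1.9941% + 2.65785% = 4.65195%.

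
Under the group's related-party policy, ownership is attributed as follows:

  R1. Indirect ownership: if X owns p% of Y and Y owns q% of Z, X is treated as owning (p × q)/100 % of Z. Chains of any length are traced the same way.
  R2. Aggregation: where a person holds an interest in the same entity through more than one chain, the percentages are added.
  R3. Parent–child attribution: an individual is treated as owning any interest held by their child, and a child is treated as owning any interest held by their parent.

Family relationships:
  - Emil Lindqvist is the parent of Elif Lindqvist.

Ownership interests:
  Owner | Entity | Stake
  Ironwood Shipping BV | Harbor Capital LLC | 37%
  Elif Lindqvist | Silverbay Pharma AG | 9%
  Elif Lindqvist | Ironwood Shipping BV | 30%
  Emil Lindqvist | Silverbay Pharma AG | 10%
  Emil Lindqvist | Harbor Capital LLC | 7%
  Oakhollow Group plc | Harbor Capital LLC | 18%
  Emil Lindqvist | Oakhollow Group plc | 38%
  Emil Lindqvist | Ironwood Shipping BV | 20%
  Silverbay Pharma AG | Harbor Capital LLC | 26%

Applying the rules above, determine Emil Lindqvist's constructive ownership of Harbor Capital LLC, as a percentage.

By parent–child attribution (R3), Emil Lindqvist is treated as also owning Elif Lindqvist's interest in Ironwood Shipping BV, giving 20% + 30% = 50%.
By parent–child attribution (R3), Emil Lindqvist is treated as also owning Elif Lindqvist's interest in Silverbay Pharma AG, giving 10% + 9% = 19%.
Chain via Ironwood Shipping BV (R1): 50% × 37% = 18.5% of Harbor Capital LLC.
Chain via Silverbay Pharma AG (R1): 19% × 26% = 4.94% of Harbor Capital LLC.
Chain via Oakhollow Group plc (R1): 38% × 18% = 6.84% of Harbor Capital LLC.
Direct interest in Harbor Capital LLC: 7%.
Aggregating (R2): 18.5% + 4.94% + 6.84% + 7% = 37.28%.

37.28%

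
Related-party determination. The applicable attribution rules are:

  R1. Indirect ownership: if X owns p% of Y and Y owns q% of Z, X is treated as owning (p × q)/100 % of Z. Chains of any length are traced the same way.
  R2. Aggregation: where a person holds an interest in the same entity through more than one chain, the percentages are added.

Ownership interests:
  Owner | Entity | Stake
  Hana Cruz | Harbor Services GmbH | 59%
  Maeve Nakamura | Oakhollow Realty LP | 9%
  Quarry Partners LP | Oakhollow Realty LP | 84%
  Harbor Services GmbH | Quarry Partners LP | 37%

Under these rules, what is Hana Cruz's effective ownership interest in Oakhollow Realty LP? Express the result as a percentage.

18.3372%

Chain via Harbor Services GmbH → Quarry Partners LP (R1): 59% × 37% × 84% = 18.3372% of Oakhollow Realty LP.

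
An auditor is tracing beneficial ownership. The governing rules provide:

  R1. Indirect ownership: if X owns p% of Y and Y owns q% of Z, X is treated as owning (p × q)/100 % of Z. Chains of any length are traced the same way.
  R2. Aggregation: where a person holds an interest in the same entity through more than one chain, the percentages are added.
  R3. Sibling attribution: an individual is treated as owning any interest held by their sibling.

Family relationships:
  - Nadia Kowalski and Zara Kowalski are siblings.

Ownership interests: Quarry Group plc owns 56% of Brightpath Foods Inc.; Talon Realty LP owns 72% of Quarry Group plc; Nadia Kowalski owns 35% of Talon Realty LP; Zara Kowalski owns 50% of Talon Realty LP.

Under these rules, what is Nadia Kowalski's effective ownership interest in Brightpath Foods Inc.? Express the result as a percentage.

By sibling attribution (R3), Nadia Kowalski is treated as also owning Zara Kowalski's interest in Talon Realty LP, giving 35% + 50% = 85%.
Chain via Talon Realty LP → Quarry Group plc (R1): 85% × 72% × 56% = 34.272% of Brightpath Foods Inc.

34.272%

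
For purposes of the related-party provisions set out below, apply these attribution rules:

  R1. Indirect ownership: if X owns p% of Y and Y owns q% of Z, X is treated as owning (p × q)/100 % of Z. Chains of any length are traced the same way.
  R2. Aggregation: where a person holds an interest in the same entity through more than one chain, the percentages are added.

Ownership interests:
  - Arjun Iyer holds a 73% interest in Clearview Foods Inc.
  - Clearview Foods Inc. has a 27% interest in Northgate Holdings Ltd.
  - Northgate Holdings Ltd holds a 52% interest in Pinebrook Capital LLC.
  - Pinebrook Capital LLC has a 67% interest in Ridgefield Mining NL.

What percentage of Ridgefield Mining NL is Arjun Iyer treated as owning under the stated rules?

6.866964%

Chain via Clearview Foods Inc. → Northgate Holdings Ltd → Pinebrook Capital LLC (R1): 73% × 27% × 52% × 67% = 6.866964% of Ridgefield Mining NL.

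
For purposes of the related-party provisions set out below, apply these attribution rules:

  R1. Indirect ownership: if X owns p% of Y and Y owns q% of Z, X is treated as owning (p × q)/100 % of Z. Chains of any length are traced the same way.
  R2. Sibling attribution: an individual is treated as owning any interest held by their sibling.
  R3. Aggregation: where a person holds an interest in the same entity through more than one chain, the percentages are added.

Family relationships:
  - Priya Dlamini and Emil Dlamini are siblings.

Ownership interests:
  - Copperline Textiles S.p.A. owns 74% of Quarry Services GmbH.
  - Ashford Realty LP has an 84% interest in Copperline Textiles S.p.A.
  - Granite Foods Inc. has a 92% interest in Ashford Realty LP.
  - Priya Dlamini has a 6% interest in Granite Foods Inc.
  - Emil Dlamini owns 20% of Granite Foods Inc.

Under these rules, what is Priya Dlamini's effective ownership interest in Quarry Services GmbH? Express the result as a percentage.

14.868672%

By sibling attribution (R2), Priya Dlamini is treated as also owning Emil Dlamini's interest in Granite Foods Inc, giving 6% + 20% = 26%.
Chain via Granite Foods Inc. → Ashford Realty LP → Copperline Textiles S.p.A. (R1): 26% × 92% × 84% × 74% = 14.868672% of Quarry Services GmbH.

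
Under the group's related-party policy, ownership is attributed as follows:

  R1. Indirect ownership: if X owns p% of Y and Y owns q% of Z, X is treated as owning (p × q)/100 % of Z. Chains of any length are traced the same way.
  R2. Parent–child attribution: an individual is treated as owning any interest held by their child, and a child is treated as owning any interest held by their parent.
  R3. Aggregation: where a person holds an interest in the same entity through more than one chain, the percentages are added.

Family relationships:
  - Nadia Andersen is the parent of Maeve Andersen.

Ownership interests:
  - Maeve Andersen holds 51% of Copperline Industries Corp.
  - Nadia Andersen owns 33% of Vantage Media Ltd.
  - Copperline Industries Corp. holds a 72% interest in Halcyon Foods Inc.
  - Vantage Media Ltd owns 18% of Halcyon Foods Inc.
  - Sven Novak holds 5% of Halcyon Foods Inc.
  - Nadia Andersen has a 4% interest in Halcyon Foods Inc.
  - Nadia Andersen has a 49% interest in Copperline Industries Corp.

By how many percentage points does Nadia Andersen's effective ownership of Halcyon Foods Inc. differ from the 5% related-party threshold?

By parent–child attribution (R2), Nadia Andersen is treated as also owning Maeve Andersen's interest in Copperline Industries Corp, giving 49% + 51% = 100%.
Chain via Copperline Industries Corp. (R1): 100% × 72% = 72% of Halcyon Foods Inc.
Chain via Vantage Media Ltd (R1): 33% × 18% = 5.94% of Halcyon Foods Inc.
Direct interest in Halcyon Foods Inc: 4%.
Aggregating (R3): 72% + 5.94% + 4% = 81.94%.
81.94% exceeds the 5% threshold by 76.94 percentage points.

76.94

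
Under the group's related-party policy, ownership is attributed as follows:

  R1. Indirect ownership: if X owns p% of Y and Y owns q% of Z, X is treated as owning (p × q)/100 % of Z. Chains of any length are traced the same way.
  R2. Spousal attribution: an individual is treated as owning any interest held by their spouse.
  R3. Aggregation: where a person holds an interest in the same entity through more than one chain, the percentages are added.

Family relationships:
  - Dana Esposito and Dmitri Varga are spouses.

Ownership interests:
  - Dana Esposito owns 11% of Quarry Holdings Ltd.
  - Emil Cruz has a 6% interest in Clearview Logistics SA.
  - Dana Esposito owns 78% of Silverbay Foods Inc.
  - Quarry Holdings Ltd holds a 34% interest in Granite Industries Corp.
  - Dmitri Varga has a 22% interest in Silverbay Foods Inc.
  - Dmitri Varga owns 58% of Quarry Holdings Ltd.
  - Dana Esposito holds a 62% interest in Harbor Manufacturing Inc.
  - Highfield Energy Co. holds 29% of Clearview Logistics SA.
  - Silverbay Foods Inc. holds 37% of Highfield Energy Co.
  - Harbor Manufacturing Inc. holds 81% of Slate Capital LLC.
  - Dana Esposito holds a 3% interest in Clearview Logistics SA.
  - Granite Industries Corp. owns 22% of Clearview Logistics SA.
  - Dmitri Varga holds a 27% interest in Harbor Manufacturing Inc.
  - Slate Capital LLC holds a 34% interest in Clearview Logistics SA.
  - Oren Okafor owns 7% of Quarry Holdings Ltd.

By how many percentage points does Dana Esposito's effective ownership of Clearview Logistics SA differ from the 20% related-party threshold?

23.4018

By spousal attribution (R2), Dana Esposito is treated as also owning Dmitri Varga's interest in Quarry Holdings Ltd, giving 11% + 58% = 69%.
By spousal attribution (R2), Dana Esposito is treated as also owning Dmitri Varga's interest in Silverbay Foods Inc, giving 78% + 22% = 100%.
By spousal attribution (R2), Dana Esposito is treated as also owning Dmitri Varga's interest in Harbor Manufacturing Inc, giving 62% + 27% = 89%.
Chain via Quarry Holdings Ltd → Granite Industries Corp. (R1): 69% × 34% × 22% = 5.1612% of Clearview Logistics SA.
Chain via Silverbay Foods Inc. → Highfield Energy Co. (R1): 100% × 37% × 29% = 10.73% of Clearview Logistics SA.
Chain via Harbor Manufacturing Inc. → Slate Capital LLC (R1): 89% × 81% × 34% = 24.5106% of Clearview Logistics SA.
Direct interest in Clearview Logistics SA: 3%.
Aggregating (R3): 5.1612% + 10.73% + 24.5106% + 3% = 43.4018%.
43.4018% exceeds the 20% threshold by 23.4018 percentage points.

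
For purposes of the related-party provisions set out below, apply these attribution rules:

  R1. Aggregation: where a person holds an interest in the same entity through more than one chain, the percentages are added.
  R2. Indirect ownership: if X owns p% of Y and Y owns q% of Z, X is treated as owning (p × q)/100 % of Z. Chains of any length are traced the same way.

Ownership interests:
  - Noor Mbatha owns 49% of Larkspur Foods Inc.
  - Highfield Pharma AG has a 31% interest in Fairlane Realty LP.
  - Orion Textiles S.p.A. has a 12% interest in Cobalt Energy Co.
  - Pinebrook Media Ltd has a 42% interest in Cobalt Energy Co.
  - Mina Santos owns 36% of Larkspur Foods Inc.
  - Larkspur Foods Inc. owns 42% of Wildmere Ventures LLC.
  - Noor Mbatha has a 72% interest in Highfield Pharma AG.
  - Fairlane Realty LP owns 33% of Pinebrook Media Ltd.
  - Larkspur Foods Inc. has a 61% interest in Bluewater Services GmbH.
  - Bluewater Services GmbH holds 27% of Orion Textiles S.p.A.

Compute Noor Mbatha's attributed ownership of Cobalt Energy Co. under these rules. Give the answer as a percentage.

4.061988%

Chain via Highfield Pharma AG → Fairlane Realty LP → Pinebrook Media Ltd (R2): 72% × 31% × 33% × 42% = 3.093552% of Cobalt Energy Co.
Chain via Larkspur Foods Inc. → Bluewater Services GmbH → Orion Textiles S.p.A. (R2): 49% × 61% × 27% × 12% = 0.968436% of Cobalt Energy Co.
Aggregating (R1): 3.093552% + 0.968436% = 4.061988%.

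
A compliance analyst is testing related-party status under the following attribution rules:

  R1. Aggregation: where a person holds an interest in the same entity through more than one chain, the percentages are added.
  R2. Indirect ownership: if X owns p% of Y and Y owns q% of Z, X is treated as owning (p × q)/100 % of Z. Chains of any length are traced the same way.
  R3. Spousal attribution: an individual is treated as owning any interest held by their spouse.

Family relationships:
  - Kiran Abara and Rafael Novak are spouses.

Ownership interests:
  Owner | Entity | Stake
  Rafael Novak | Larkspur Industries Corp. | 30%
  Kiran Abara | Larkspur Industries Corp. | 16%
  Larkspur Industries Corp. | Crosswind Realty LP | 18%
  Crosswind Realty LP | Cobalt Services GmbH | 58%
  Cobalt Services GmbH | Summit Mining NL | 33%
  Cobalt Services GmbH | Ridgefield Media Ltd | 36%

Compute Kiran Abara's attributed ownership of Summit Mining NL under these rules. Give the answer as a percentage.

1.584792%

By spousal attribution (R3), Kiran Abara is treated as also owning Rafael Novak's interest in Larkspur Industries Corp, giving 16% + 30% = 46%.
Chain via Larkspur Industries Corp. → Crosswind Realty LP → Cobalt Services GmbH (R2): 46% × 18% × 58% × 33% = 1.584792% of Summit Mining NL.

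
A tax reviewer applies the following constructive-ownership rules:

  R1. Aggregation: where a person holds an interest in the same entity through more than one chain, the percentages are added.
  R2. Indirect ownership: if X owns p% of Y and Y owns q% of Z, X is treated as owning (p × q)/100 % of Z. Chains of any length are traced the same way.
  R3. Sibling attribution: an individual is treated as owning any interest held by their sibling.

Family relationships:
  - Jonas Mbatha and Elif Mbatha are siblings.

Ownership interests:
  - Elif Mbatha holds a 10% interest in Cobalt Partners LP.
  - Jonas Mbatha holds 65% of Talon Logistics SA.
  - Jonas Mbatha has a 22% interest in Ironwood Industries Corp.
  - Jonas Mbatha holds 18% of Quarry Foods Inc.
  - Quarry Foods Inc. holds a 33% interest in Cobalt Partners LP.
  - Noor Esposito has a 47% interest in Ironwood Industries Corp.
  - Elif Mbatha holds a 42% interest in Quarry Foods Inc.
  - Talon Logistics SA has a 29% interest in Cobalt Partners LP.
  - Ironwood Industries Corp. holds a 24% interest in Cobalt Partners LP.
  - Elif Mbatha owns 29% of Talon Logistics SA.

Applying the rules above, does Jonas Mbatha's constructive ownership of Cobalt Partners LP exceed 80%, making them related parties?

No

By sibling attribution (R3), Jonas Mbatha is treated as also owning Elif Mbatha's interest in Talon Logistics SA, giving 65% + 29% = 94%.
By sibling attribution (R3), Jonas Mbatha is treated as also owning Elif Mbatha's interest in Quarry Foods Inc, giving 18% + 42% = 60%.
By sibling attribution (R3), Jonas Mbatha is treated as owning Elif Mbatha's 10% interest in Cobalt Partners LP.
Chain via Talon Logistics SA (R2): 94% × 29% = 27.26% of Cobalt Partners LP.
Chain via Ironwood Industries Corp. (R2): 22% × 24% = 5.28% of Cobalt Partners LP.
Chain via Quarry Foods Inc. (R2): 60% × 33% = 19.8% of Cobalt Partners LP.
Direct interest in Cobalt Partners LP: 10%.
Aggregating (R1): 27.26% + 5.28% + 19.8% + 10% = 62.34%.
62.34% does not exceed the 80% threshold, so Jonas is not a related party to Cobalt Partners LP.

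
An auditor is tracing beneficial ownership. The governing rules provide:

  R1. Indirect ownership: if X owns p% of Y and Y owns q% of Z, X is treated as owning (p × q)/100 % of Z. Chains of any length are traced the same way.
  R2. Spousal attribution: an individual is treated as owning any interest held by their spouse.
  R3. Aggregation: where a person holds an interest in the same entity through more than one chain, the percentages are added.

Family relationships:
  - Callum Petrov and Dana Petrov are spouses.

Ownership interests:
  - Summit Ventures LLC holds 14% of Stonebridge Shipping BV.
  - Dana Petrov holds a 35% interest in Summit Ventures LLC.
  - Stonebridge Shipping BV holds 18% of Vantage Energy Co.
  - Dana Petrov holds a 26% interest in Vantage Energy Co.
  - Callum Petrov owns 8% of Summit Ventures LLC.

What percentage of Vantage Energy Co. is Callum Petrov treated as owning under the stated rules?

27.0836%

By spousal attribution (R2), Callum Petrov is treated as also owning Dana Petrov's interest in Summit Ventures LLC, giving 8% + 35% = 43%.
By spousal attribution (R2), Callum Petrov is treated as owning Dana Petrov's 26% interest in Vantage Energy Co.
Chain via Summit Ventures LLC → Stonebridge Shipping BV (R1): 43% × 14% × 18% = 1.0836% of Vantage Energy Co.
Direct interest in Vantage Energy Co: 26%.
Aggregating (R3): 1.0836% + 26% = 27.0836%.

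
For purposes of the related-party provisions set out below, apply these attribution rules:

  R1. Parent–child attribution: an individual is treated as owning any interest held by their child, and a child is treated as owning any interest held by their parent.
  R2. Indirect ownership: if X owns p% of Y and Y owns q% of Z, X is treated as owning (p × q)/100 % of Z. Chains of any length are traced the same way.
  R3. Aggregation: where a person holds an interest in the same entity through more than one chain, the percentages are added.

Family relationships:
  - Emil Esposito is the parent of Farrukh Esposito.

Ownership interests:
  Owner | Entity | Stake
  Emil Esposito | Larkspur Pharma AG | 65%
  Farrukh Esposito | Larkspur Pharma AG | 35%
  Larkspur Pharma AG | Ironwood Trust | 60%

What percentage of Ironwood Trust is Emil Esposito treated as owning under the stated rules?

60%

By parent–child attribution (R1), Emil Esposito is treated as also owning Farrukh Esposito's interest in Larkspur Pharma AG, giving 65% + 35% = 100%.
Chain via Larkspur Pharma AG (R2): 100% × 60% = 60% of Ironwood Trust.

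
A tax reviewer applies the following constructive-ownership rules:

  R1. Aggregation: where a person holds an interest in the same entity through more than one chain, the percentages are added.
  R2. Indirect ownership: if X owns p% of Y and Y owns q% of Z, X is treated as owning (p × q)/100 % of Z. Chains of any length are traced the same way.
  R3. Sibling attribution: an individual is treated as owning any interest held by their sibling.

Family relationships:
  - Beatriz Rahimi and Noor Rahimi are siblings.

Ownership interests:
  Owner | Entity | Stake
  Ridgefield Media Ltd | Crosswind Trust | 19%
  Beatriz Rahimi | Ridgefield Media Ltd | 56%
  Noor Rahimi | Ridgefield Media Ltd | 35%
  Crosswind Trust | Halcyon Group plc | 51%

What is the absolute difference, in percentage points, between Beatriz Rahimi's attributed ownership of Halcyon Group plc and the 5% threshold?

3.8179

By sibling attribution (R3), Beatriz Rahimi is treated as also owning Noor Rahimi's interest in Ridgefield Media Ltd, giving 56% + 35% = 91%.
Chain via Ridgefield Media Ltd → Crosswind Trust (R2): 91% × 19% × 51% = 8.8179% of Halcyon Group plc.
8.8179% exceeds the 5% threshold by 3.8179 percentage points.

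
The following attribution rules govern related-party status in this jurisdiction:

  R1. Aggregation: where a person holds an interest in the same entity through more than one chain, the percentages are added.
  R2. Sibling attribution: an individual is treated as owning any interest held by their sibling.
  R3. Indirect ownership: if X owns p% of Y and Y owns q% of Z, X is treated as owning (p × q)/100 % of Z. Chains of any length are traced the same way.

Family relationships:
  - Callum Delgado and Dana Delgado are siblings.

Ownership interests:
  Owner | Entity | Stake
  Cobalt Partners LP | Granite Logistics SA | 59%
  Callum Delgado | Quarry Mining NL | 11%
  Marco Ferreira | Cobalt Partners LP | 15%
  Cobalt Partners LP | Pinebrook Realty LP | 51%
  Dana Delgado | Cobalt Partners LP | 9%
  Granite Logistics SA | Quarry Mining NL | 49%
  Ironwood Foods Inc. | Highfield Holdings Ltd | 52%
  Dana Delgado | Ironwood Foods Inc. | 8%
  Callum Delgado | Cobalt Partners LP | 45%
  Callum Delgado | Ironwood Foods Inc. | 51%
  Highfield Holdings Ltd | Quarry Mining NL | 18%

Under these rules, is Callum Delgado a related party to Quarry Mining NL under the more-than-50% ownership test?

No

By sibling attribution (R2), Callum Delgado is treated as also owning Dana Delgado's interest in Cobalt Partners LP, giving 45% + 9% = 54%.
By sibling attribution (R2), Callum Delgado is treated as also owning Dana Delgado's interest in Ironwood Foods Inc, giving 51% + 8% = 59%.
Chain via Cobalt Partners LP → Granite Logistics SA (R3): 54% × 59% × 49% = 15.6114% of Quarry Mining NL.
Chain via Ironwood Foods Inc. → Highfield Holdings Ltd (R3): 59% × 52% × 18% = 5.5224% of Quarry Mining NL.
Direct interest in Quarry Mining NL: 11%.
Aggregating (R1): 15.6114% + 5.5224% + 11% = 32.1338%.
32.1338% does not exceed the 50% threshold, so Callum is not a related party to Quarry Mining NL.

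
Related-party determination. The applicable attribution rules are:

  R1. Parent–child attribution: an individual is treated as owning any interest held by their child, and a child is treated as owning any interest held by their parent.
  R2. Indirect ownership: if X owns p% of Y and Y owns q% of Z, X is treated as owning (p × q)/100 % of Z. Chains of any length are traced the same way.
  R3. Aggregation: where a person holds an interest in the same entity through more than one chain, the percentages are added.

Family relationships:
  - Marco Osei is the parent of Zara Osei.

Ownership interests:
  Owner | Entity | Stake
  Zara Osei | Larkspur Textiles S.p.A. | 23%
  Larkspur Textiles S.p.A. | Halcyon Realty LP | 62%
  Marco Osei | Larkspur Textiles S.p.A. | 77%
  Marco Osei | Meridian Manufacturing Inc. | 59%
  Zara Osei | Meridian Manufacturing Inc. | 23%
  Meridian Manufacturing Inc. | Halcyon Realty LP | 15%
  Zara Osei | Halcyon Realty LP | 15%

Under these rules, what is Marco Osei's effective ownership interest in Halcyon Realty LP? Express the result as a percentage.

89.3%

By parent–child attribution (R1), Marco Osei is treated as also owning Zara Osei's interest in Larkspur Textiles S.p.A, giving 77% + 23% = 100%.
By parent–child attribution (R1), Marco Osei is treated as also owning Zara Osei's interest in Meridian Manufacturing Inc, giving 59% + 23% = 82%.
By parent–child attribution (R1), Marco Osei is treated as owning Zara Osei's 15% interest in Halcyon Realty LP.
Chain via Larkspur Textiles S.p.A. (R2): 100% × 62% = 62% of Halcyon Realty LP.
Chain via Meridian Manufacturing Inc. (R2): 82% × 15% = 12.3% of Halcyon Realty LP.
Direct interest in Halcyon Realty LP: 15%.
Aggregating (R3): 62% + 12.3% + 15% = 89.3%.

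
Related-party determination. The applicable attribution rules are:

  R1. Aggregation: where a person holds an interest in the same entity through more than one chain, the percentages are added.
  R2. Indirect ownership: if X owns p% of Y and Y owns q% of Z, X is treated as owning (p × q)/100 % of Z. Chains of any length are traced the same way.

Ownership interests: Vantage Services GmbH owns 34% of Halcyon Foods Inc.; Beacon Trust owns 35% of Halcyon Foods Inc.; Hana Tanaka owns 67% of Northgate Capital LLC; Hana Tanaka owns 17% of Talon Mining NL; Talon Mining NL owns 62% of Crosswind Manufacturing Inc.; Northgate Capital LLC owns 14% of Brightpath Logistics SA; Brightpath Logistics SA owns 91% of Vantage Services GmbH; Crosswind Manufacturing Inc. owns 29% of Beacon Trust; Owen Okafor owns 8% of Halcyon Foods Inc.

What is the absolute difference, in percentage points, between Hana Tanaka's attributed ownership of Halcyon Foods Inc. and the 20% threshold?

Chain via Talon Mining NL → Crosswind Manufacturing Inc. → Beacon Trust (R2): 17% × 62% × 29% × 35% = 1.06981% of Halcyon Foods Inc.
Chain via Northgate Capital LLC → Brightpath Logistics SA → Vantage Services GmbH (R2): 67% × 14% × 91% × 34% = 2.902172% of Halcyon Foods Inc.
Aggregating (R1): 1.06981% + 2.902172% = 3.971982%.
3.971982% falls short of the 20% threshold by 16.028018 percentage points.

16.028018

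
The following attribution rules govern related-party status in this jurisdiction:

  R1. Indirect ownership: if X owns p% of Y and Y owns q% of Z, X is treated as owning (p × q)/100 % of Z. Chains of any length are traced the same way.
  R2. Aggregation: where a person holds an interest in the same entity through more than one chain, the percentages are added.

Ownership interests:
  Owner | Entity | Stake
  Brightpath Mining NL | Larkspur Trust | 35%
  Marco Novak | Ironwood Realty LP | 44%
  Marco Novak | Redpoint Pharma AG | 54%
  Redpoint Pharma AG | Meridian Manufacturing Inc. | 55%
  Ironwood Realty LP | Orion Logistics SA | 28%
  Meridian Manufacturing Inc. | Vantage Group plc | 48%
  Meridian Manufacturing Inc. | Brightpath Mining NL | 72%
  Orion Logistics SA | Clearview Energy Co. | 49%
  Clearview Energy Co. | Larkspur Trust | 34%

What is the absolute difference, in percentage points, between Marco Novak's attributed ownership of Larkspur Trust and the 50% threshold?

Chain via Redpoint Pharma AG → Meridian Manufacturing Inc. → Brightpath Mining NL (R1): 54% × 55% × 72% × 35% = 7.4844% of Larkspur Trust.
Chain via Ironwood Realty LP → Orion Logistics SA → Clearview Energy Co. (R1): 44% × 28% × 49% × 34% = 2.052512% of Larkspur Trust.
Aggregating (R2): 7.4844% + 2.052512% = 9.536912%.
9.536912% falls short of the 50% threshold by 40.463088 percentage points.

40.463088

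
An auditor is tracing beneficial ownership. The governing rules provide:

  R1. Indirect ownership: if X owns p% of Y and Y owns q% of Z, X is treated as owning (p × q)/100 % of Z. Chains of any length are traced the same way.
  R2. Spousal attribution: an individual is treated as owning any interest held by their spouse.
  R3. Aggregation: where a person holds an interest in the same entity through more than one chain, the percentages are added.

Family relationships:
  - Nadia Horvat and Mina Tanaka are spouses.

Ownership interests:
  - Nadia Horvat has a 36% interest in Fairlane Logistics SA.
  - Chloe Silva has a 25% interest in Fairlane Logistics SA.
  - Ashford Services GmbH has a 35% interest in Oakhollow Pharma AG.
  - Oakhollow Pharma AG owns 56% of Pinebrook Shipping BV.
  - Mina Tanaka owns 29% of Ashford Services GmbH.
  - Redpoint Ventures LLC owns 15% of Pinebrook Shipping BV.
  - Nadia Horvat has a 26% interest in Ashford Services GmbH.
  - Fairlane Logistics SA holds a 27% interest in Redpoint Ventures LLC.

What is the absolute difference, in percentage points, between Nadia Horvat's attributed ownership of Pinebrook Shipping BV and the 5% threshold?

7.238

By spousal attribution (R2), Nadia Horvat is treated as also owning Mina Tanaka's interest in Ashford Services GmbH, giving 26% + 29% = 55%.
Chain via Ashford Services GmbH → Oakhollow Pharma AG (R1): 55% × 35% × 56% = 10.78% of Pinebrook Shipping BV.
Chain via Fairlane Logistics SA → Redpoint Ventures LLC (R1): 36% × 27% × 15% = 1.458% of Pinebrook Shipping BV.
Aggregating (R3): 10.78% + 1.458% = 12.238%.
12.238% exceeds the 5% threshold by 7.238 percentage points.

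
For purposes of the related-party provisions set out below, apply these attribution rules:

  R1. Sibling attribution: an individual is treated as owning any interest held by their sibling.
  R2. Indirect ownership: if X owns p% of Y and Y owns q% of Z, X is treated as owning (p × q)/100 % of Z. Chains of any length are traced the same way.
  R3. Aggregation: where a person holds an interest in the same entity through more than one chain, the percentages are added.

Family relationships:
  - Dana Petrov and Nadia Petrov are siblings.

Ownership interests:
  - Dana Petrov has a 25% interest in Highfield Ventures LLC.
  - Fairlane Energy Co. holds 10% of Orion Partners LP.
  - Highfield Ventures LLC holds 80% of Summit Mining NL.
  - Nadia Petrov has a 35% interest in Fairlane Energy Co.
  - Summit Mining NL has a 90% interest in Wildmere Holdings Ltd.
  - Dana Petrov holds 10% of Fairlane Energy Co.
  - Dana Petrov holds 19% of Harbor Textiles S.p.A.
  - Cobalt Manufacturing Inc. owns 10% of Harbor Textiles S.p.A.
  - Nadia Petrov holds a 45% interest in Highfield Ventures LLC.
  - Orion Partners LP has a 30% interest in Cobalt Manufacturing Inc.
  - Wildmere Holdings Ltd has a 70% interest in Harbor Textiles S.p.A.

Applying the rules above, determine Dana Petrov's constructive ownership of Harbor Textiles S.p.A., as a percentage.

By sibling attribution (R1), Dana Petrov is treated as also owning Nadia Petrov's interest in Highfield Ventures LLC, giving 25% + 45% = 70%.
By sibling attribution (R1), Dana Petrov is treated as also owning Nadia Petrov's interest in Fairlane Energy Co, giving 10% + 35% = 45%.
Chain via Highfield Ventures LLC → Summit Mining NL → Wildmere Holdings Ltd (R2): 70% × 80% × 90% × 70% = 35.28% of Harbor Textiles S.p.A.
Chain via Fairlane Energy Co. → Orion Partners LP → Cobalt Manufacturing Inc. (R2): 45% × 10% × 30% × 10% = 0.135% of Harbor Textiles S.p.A.
Direct interest in Harbor Textiles S.p.A: 19%.
Aggregating (R3): 35.28% + 0.135% + 19% = 54.415%.

54.415%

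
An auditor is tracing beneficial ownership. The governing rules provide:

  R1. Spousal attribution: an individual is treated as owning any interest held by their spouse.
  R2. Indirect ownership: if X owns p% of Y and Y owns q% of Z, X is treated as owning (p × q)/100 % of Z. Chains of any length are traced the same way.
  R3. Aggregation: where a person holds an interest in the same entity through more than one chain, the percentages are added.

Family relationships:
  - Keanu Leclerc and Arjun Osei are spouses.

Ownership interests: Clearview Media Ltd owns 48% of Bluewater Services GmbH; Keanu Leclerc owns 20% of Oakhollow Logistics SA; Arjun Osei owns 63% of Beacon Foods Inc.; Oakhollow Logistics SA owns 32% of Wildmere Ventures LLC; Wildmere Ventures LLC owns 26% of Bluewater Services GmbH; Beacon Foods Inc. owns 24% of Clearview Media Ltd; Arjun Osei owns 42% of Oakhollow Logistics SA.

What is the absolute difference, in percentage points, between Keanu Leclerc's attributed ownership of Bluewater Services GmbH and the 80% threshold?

By spousal attribution (R1), Keanu Leclerc is treated as also owning Arjun Osei's interest in Oakhollow Logistics SA, giving 20% + 42% = 62%.
By spousal attribution (R1), Keanu Leclerc is treated as owning Arjun Osei's 63% interest in Beacon Foods Inc.
Chain via Oakhollow Logistics SA → Wildmere Ventures LLC (R2): 62% × 32% × 26% = 5.1584% of Bluewater Services GmbH.
Chain via Beacon Foods Inc. → Clearview Media Ltd (R2): 63% × 24% × 48% = 7.2576% of Bluewater Services GmbH.
Aggregating (R3): 5.1584% + 7.2576% = 12.416%.
12.416% falls short of the 80% threshold by 67.584 percentage points.

67.584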